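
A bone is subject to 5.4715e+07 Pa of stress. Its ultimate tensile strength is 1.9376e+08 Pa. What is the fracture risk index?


FRI = applied / ultimate
FRI = 5.4715e+07 / 1.9376e+08
FRI = 0.2824


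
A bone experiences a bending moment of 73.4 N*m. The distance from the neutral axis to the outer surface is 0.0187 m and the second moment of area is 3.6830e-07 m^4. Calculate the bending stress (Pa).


sigma = M * c / I
sigma = 73.4 * 0.0187 / 3.6830e-07
M * c = 1.3726
sigma = 3.7268e+06


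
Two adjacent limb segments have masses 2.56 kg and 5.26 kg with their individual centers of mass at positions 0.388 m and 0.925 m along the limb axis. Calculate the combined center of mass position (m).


COM = (m1*x1 + m2*x2) / (m1 + m2)
COM = (2.56*0.388 + 5.26*0.925) / (2.56 + 5.26)
Numerator = 5.8588
Denominator = 7.8200
COM = 0.7492


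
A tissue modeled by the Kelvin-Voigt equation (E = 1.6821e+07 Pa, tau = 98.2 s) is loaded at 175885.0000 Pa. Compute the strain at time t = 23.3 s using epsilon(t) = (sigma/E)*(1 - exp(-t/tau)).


epsilon(t) = (sigma/E) * (1 - exp(-t/tau))
sigma/E = 175885.0000 / 1.6821e+07 = 0.0105
exp(-t/tau) = exp(-23.3 / 98.2) = 0.7888
epsilon = 0.0105 * (1 - 0.7888)
epsilon = 0.0022


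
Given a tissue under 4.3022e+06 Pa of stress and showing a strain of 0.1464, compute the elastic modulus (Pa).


E = stress / strain
E = 4.3022e+06 / 0.1464
E = 2.9387e+07


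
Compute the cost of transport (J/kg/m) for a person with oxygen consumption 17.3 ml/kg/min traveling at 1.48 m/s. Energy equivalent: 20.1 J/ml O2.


Power per kg = VO2 * 20.1 / 60
Power per kg = 17.3 * 20.1 / 60 = 5.7955 W/kg
Cost = power_per_kg / speed
Cost = 5.7955 / 1.48
Cost = 3.9159


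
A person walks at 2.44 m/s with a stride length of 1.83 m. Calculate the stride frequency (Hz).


f = v / stride_length
f = 2.44 / 1.83
f = 1.3333


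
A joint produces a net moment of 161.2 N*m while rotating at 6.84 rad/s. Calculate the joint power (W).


P = M * omega
P = 161.2 * 6.84
P = 1102.6080


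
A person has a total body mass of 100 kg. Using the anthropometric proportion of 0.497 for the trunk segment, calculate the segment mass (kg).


m_segment = body_mass * fraction
m_segment = 100 * 0.497
m_segment = 49.7000


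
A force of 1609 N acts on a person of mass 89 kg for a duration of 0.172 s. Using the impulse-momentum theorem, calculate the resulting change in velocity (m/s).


J = F * dt = 1609 * 0.172 = 276.7480 N*s
delta_v = J / m
delta_v = 276.7480 / 89
delta_v = 3.1095


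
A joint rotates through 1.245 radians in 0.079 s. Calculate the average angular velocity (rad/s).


omega = delta_theta / delta_t
omega = 1.245 / 0.079
omega = 15.7595


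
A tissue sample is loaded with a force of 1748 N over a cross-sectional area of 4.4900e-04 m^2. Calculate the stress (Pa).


stress = F / A
stress = 1748 / 4.4900e-04
stress = 3.8931e+06


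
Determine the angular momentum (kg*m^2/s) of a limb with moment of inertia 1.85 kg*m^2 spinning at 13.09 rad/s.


L = I * omega
L = 1.85 * 13.09
L = 24.2165


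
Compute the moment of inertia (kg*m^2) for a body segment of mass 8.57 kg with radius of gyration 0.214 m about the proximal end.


I = m * k^2
I = 8.57 * 0.214^2
k^2 = 0.0458
I = 0.3925


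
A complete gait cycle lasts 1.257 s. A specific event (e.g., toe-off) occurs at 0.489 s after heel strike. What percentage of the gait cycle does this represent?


pct = (event_time / cycle_time) * 100
pct = (0.489 / 1.257) * 100
ratio = 0.3890
pct = 38.9021


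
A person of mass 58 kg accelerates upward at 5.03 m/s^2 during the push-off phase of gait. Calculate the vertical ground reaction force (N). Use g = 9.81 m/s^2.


GRF = m * (g + a)
GRF = 58 * (9.81 + 5.03)
GRF = 58 * 14.8400
GRF = 860.7200


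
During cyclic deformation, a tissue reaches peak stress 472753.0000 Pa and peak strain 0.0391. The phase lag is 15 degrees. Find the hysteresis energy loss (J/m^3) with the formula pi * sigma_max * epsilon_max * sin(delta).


E_loss = pi * sigma_max * epsilon_max * sin(delta)
delta = 15 deg = 0.2618 rad
sin(delta) = 0.2588
E_loss = pi * 472753.0000 * 0.0391 * 0.2588
E_loss = 15029.9368


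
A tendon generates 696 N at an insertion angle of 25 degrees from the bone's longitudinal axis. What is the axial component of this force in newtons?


F_eff = F_tendon * cos(theta)
theta = 25 deg = 0.4363 rad
cos(theta) = 0.9063
F_eff = 696 * 0.9063
F_eff = 630.7902


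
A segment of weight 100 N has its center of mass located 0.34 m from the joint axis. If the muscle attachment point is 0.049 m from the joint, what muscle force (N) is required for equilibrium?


F_muscle = W * d_load / d_muscle
F_muscle = 100 * 0.34 / 0.049
Numerator = 34.0000
F_muscle = 693.8776


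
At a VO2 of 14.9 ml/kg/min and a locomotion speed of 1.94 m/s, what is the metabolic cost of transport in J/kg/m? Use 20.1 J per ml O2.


Power per kg = VO2 * 20.1 / 60
Power per kg = 14.9 * 20.1 / 60 = 4.9915 W/kg
Cost = power_per_kg / speed
Cost = 4.9915 / 1.94
Cost = 2.5729


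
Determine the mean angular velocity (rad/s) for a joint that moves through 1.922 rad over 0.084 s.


omega = delta_theta / delta_t
omega = 1.922 / 0.084
omega = 22.8810


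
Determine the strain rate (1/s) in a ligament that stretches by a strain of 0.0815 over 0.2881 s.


strain_rate = delta_strain / delta_t
strain_rate = 0.0815 / 0.2881
strain_rate = 0.2829


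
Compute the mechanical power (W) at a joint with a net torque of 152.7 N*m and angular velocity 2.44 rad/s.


P = M * omega
P = 152.7 * 2.44
P = 372.5880


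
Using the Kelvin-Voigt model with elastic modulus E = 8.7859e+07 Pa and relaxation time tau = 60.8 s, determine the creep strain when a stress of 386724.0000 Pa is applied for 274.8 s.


epsilon(t) = (sigma/E) * (1 - exp(-t/tau))
sigma/E = 386724.0000 / 8.7859e+07 = 0.0044
exp(-t/tau) = exp(-274.8 / 60.8) = 0.0109
epsilon = 0.0044 * (1 - 0.0109)
epsilon = 0.0044


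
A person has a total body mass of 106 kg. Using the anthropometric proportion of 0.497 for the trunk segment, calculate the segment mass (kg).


m_segment = body_mass * fraction
m_segment = 106 * 0.497
m_segment = 52.6820


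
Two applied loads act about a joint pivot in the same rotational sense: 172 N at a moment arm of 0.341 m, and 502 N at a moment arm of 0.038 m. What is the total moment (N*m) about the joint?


M = F1 * d1 + F2 * d2
M = 172 * 0.341 + 502 * 0.038
M = 58.6520 + 19.0760
M = 77.7280


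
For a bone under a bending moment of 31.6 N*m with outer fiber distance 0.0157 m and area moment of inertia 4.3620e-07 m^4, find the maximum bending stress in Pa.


sigma = M * c / I
sigma = 31.6 * 0.0157 / 4.3620e-07
M * c = 0.4961
sigma = 1.1374e+06


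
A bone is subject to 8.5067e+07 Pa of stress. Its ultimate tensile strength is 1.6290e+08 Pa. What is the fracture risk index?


FRI = applied / ultimate
FRI = 8.5067e+07 / 1.6290e+08
FRI = 0.5222


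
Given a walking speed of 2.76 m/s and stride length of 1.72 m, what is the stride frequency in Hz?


f = v / stride_length
f = 2.76 / 1.72
f = 1.6047


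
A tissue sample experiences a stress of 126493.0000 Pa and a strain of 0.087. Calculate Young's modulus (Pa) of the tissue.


E = stress / strain
E = 126493.0000 / 0.087
E = 1.4539e+06


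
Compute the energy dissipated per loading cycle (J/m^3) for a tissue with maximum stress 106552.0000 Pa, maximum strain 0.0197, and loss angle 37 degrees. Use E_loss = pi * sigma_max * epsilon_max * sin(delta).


E_loss = pi * sigma_max * epsilon_max * sin(delta)
delta = 37 deg = 0.6458 rad
sin(delta) = 0.6018
E_loss = pi * 106552.0000 * 0.0197 * 0.6018
E_loss = 3968.6311


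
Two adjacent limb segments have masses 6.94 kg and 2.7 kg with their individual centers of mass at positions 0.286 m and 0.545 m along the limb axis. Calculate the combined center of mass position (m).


COM = (m1*x1 + m2*x2) / (m1 + m2)
COM = (6.94*0.286 + 2.7*0.545) / (6.94 + 2.7)
Numerator = 3.4563
Denominator = 9.6400
COM = 0.3585


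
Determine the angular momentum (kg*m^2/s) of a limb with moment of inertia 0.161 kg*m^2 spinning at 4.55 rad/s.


L = I * omega
L = 0.161 * 4.55
L = 0.7326


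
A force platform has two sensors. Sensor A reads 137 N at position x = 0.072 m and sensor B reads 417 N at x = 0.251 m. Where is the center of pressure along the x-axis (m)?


COP_x = (F1*x1 + F2*x2) / (F1 + F2)
COP_x = (137*0.072 + 417*0.251) / (137 + 417)
Numerator = 114.5310
Denominator = 554
COP_x = 0.2067


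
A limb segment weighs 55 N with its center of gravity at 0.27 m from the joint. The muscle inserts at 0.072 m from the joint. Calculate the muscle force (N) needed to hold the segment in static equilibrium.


F_muscle = W * d_load / d_muscle
F_muscle = 55 * 0.27 / 0.072
Numerator = 14.8500
F_muscle = 206.2500


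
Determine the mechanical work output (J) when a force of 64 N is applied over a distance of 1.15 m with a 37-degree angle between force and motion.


W = F * d * cos(theta)
theta = 37 deg = 0.6458 rad
cos(theta) = 0.7986
W = 64 * 1.15 * 0.7986
W = 58.7796


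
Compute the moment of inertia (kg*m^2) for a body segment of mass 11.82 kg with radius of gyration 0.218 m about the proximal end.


I = m * k^2
I = 11.82 * 0.218^2
k^2 = 0.0475
I = 0.5617


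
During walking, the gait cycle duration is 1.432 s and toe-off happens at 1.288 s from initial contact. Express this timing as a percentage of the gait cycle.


pct = (event_time / cycle_time) * 100
pct = (1.288 / 1.432) * 100
ratio = 0.8994
pct = 89.9441


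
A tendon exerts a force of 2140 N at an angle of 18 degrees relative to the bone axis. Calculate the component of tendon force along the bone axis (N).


F_eff = F_tendon * cos(theta)
theta = 18 deg = 0.3142 rad
cos(theta) = 0.9511
F_eff = 2140 * 0.9511
F_eff = 2035.2609


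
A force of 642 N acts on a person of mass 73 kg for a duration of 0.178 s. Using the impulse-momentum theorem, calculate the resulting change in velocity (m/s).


J = F * dt = 642 * 0.178 = 114.2760 N*s
delta_v = J / m
delta_v = 114.2760 / 73
delta_v = 1.5654


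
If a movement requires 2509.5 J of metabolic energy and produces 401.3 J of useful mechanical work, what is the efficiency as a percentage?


eta = (W_mech / E_meta) * 100
eta = (401.3 / 2509.5) * 100
ratio = 0.1599
eta = 15.9912


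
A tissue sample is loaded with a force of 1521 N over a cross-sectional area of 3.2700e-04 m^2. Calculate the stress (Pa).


stress = F / A
stress = 1521 / 3.2700e-04
stress = 4.6514e+06


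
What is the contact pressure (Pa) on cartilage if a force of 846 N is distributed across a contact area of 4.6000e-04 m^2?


P = F / A
P = 846 / 4.6000e-04
P = 1.8391e+06


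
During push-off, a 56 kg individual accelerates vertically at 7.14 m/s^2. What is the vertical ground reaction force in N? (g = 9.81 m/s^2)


GRF = m * (g + a)
GRF = 56 * (9.81 + 7.14)
GRF = 56 * 16.9500
GRF = 949.2000


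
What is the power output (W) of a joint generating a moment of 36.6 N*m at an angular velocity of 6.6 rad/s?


P = M * omega
P = 36.6 * 6.6
P = 241.5600


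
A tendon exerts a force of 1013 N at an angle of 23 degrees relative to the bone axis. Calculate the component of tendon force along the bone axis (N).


F_eff = F_tendon * cos(theta)
theta = 23 deg = 0.4014 rad
cos(theta) = 0.9205
F_eff = 1013 * 0.9205
F_eff = 932.4714


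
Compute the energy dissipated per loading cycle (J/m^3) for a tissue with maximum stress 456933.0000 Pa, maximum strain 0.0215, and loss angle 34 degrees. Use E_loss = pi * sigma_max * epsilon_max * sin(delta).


E_loss = pi * sigma_max * epsilon_max * sin(delta)
delta = 34 deg = 0.5934 rad
sin(delta) = 0.5592
E_loss = pi * 456933.0000 * 0.0215 * 0.5592
E_loss = 17258.4786


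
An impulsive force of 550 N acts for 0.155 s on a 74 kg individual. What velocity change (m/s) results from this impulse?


J = F * dt = 550 * 0.155 = 85.2500 N*s
delta_v = J / m
delta_v = 85.2500 / 74
delta_v = 1.1520


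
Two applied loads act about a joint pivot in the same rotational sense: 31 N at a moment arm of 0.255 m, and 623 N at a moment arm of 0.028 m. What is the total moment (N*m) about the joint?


M = F1 * d1 + F2 * d2
M = 31 * 0.255 + 623 * 0.028
M = 7.9050 + 17.4440
M = 25.3490


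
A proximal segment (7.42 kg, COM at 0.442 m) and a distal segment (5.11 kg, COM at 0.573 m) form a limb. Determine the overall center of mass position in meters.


COM = (m1*x1 + m2*x2) / (m1 + m2)
COM = (7.42*0.442 + 5.11*0.573) / (7.42 + 5.11)
Numerator = 6.2077
Denominator = 12.5300
COM = 0.4954


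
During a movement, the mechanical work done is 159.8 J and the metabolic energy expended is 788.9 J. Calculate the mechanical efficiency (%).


eta = (W_mech / E_meta) * 100
eta = (159.8 / 788.9) * 100
ratio = 0.2026
eta = 20.2561


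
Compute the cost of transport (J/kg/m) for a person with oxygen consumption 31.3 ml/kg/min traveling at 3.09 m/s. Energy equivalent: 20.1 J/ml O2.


Power per kg = VO2 * 20.1 / 60
Power per kg = 31.3 * 20.1 / 60 = 10.4855 W/kg
Cost = power_per_kg / speed
Cost = 10.4855 / 3.09
Cost = 3.3934


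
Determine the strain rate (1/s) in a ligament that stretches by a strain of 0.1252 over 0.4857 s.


strain_rate = delta_strain / delta_t
strain_rate = 0.1252 / 0.4857
strain_rate = 0.2578


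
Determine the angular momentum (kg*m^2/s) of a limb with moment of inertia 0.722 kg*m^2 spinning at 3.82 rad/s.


L = I * omega
L = 0.722 * 3.82
L = 2.7580


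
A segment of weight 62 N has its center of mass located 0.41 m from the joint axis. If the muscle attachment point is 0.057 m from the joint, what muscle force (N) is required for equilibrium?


F_muscle = W * d_load / d_muscle
F_muscle = 62 * 0.41 / 0.057
Numerator = 25.4200
F_muscle = 445.9649


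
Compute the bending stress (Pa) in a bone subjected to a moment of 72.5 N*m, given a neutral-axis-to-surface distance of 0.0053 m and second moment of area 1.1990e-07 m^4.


sigma = M * c / I
sigma = 72.5 * 0.0053 / 1.1990e-07
M * c = 0.3842
sigma = 3.2048e+06


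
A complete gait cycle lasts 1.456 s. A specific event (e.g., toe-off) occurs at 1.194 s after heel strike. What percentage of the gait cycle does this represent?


pct = (event_time / cycle_time) * 100
pct = (1.194 / 1.456) * 100
ratio = 0.8201
pct = 82.0055


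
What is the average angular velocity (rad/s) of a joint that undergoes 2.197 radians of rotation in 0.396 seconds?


omega = delta_theta / delta_t
omega = 2.197 / 0.396
omega = 5.5480


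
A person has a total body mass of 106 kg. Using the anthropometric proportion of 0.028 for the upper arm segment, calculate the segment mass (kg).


m_segment = body_mass * fraction
m_segment = 106 * 0.028
m_segment = 2.9680


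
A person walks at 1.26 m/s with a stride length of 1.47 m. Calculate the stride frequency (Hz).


f = v / stride_length
f = 1.26 / 1.47
f = 0.8571


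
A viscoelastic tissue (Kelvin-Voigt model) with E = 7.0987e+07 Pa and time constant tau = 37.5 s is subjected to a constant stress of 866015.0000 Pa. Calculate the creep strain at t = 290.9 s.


epsilon(t) = (sigma/E) * (1 - exp(-t/tau))
sigma/E = 866015.0000 / 7.0987e+07 = 0.0122
exp(-t/tau) = exp(-290.9 / 37.5) = 4.2760e-04
epsilon = 0.0122 * (1 - 4.2760e-04)
epsilon = 0.0122


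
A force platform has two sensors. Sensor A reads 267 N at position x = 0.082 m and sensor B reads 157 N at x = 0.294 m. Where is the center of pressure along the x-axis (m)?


COP_x = (F1*x1 + F2*x2) / (F1 + F2)
COP_x = (267*0.082 + 157*0.294) / (267 + 157)
Numerator = 68.0520
Denominator = 424
COP_x = 0.1605


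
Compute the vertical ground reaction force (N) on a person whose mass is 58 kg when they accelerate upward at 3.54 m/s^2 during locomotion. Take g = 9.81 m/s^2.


GRF = m * (g + a)
GRF = 58 * (9.81 + 3.54)
GRF = 58 * 13.3500
GRF = 774.3000


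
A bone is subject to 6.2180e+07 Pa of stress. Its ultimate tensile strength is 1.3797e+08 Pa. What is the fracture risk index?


FRI = applied / ultimate
FRI = 6.2180e+07 / 1.3797e+08
FRI = 0.4507


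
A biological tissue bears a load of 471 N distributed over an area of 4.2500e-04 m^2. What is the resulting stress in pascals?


stress = F / A
stress = 471 / 4.2500e-04
stress = 1.1082e+06


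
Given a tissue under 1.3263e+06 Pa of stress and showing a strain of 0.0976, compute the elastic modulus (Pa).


E = stress / strain
E = 1.3263e+06 / 0.0976
E = 1.3589e+07


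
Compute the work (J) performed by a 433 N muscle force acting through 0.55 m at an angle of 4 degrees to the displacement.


W = F * d * cos(theta)
theta = 4 deg = 0.0698 rad
cos(theta) = 0.9976
W = 433 * 0.55 * 0.9976
W = 237.5699


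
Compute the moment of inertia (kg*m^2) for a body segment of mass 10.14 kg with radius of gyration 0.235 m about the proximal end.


I = m * k^2
I = 10.14 * 0.235^2
k^2 = 0.0552
I = 0.5600


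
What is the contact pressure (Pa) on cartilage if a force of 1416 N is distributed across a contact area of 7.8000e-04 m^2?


P = F / A
P = 1416 / 7.8000e-04
P = 1.8154e+06


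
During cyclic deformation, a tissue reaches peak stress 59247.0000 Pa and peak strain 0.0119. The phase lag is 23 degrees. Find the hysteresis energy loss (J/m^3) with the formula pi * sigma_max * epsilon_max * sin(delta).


E_loss = pi * sigma_max * epsilon_max * sin(delta)
delta = 23 deg = 0.4014 rad
sin(delta) = 0.3907
E_loss = pi * 59247.0000 * 0.0119 * 0.3907
E_loss = 865.4485


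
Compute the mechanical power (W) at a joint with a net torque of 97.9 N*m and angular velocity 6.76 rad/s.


P = M * omega
P = 97.9 * 6.76
P = 661.8040


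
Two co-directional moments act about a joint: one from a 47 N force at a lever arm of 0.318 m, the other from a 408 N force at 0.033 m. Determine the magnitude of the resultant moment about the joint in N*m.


M = F1 * d1 + F2 * d2
M = 47 * 0.318 + 408 * 0.033
M = 14.9460 + 13.4640
M = 28.4100


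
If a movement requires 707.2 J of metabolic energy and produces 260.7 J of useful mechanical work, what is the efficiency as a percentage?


eta = (W_mech / E_meta) * 100
eta = (260.7 / 707.2) * 100
ratio = 0.3686
eta = 36.8637


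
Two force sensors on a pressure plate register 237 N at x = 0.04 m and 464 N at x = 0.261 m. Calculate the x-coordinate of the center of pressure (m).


COP_x = (F1*x1 + F2*x2) / (F1 + F2)
COP_x = (237*0.04 + 464*0.261) / (237 + 464)
Numerator = 130.5840
Denominator = 701
COP_x = 0.1863


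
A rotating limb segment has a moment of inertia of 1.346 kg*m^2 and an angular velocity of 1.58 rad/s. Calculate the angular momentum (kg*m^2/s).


L = I * omega
L = 1.346 * 1.58
L = 2.1267


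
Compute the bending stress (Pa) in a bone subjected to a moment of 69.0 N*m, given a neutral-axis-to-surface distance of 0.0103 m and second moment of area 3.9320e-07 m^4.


sigma = M * c / I
sigma = 69.0 * 0.0103 / 3.9320e-07
M * c = 0.7107
sigma = 1.8075e+06


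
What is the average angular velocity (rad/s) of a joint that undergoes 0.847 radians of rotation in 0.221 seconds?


omega = delta_theta / delta_t
omega = 0.847 / 0.221
omega = 3.8326


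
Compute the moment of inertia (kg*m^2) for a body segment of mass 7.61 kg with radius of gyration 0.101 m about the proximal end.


I = m * k^2
I = 7.61 * 0.101^2
k^2 = 0.0102
I = 0.0776


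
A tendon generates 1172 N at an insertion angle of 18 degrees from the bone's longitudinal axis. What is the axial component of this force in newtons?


F_eff = F_tendon * cos(theta)
theta = 18 deg = 0.3142 rad
cos(theta) = 0.9511
F_eff = 1172 * 0.9511
F_eff = 1114.6382


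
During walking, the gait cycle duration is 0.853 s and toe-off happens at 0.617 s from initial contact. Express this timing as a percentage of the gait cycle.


pct = (event_time / cycle_time) * 100
pct = (0.617 / 0.853) * 100
ratio = 0.7233
pct = 72.3329


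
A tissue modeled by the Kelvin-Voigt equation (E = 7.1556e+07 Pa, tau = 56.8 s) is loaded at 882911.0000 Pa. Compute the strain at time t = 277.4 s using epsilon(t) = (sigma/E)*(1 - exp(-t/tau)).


epsilon(t) = (sigma/E) * (1 - exp(-t/tau))
sigma/E = 882911.0000 / 7.1556e+07 = 0.0123
exp(-t/tau) = exp(-277.4 / 56.8) = 0.0076
epsilon = 0.0123 * (1 - 0.0076)
epsilon = 0.0122


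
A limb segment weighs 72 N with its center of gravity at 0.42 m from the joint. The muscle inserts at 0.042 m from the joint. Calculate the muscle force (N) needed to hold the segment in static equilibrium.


F_muscle = W * d_load / d_muscle
F_muscle = 72 * 0.42 / 0.042
Numerator = 30.2400
F_muscle = 720.0000


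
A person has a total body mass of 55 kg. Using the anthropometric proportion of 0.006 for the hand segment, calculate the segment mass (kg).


m_segment = body_mass * fraction
m_segment = 55 * 0.006
m_segment = 0.3300


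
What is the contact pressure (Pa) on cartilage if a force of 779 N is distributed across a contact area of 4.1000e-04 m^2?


P = F / A
P = 779 / 4.1000e-04
P = 1.9000e+06


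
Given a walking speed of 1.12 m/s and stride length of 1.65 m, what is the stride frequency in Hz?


f = v / stride_length
f = 1.12 / 1.65
f = 0.6788


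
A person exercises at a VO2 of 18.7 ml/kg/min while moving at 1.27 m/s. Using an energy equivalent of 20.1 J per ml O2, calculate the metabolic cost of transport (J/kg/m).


Power per kg = VO2 * 20.1 / 60
Power per kg = 18.7 * 20.1 / 60 = 6.2645 W/kg
Cost = power_per_kg / speed
Cost = 6.2645 / 1.27
Cost = 4.9327


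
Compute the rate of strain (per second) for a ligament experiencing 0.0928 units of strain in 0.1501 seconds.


strain_rate = delta_strain / delta_t
strain_rate = 0.0928 / 0.1501
strain_rate = 0.6183


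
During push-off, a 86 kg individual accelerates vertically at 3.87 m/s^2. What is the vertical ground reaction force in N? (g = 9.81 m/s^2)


GRF = m * (g + a)
GRF = 86 * (9.81 + 3.87)
GRF = 86 * 13.6800
GRF = 1176.4800


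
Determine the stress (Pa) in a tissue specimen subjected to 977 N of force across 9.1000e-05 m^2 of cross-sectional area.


stress = F / A
stress = 977 / 9.1000e-05
stress = 1.0736e+07


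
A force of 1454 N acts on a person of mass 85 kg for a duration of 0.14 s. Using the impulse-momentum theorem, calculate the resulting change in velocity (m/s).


J = F * dt = 1454 * 0.14 = 203.5600 N*s
delta_v = J / m
delta_v = 203.5600 / 85
delta_v = 2.3948


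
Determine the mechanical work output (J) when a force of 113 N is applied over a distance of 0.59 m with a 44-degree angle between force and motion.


W = F * d * cos(theta)
theta = 44 deg = 0.7679 rad
cos(theta) = 0.7193
W = 113 * 0.59 * 0.7193
W = 47.9584


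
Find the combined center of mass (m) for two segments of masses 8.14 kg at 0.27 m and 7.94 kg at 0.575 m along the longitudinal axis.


COM = (m1*x1 + m2*x2) / (m1 + m2)
COM = (8.14*0.27 + 7.94*0.575) / (8.14 + 7.94)
Numerator = 6.7633
Denominator = 16.0800
COM = 0.4206


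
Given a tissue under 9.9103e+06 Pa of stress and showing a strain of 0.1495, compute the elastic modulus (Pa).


E = stress / strain
E = 9.9103e+06 / 0.1495
E = 6.6290e+07


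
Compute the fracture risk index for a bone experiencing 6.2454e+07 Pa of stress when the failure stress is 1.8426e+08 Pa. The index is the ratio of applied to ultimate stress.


FRI = applied / ultimate
FRI = 6.2454e+07 / 1.8426e+08
FRI = 0.3389


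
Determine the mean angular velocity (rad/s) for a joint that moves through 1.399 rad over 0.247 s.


omega = delta_theta / delta_t
omega = 1.399 / 0.247
omega = 5.6640


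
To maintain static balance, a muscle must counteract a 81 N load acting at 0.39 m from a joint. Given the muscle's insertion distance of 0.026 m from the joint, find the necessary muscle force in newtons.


F_muscle = W * d_load / d_muscle
F_muscle = 81 * 0.39 / 0.026
Numerator = 31.5900
F_muscle = 1215.0000


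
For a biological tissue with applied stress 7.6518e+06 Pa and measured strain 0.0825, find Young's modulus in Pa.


E = stress / strain
E = 7.6518e+06 / 0.0825
E = 9.2749e+07


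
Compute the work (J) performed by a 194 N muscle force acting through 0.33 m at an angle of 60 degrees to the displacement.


W = F * d * cos(theta)
theta = 60 deg = 1.0472 rad
cos(theta) = 0.5000
W = 194 * 0.33 * 0.5000
W = 32.0100


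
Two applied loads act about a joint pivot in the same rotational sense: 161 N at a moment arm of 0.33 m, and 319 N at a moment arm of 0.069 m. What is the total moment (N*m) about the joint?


M = F1 * d1 + F2 * d2
M = 161 * 0.33 + 319 * 0.069
M = 53.1300 + 22.0110
M = 75.1410


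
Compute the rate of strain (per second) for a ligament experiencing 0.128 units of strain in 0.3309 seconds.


strain_rate = delta_strain / delta_t
strain_rate = 0.128 / 0.3309
strain_rate = 0.3868


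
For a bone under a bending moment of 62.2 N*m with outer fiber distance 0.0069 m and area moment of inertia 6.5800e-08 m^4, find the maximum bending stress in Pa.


sigma = M * c / I
sigma = 62.2 * 0.0069 / 6.5800e-08
M * c = 0.4292
sigma = 6.5225e+06


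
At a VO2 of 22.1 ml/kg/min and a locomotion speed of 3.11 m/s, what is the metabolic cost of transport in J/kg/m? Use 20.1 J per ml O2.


Power per kg = VO2 * 20.1 / 60
Power per kg = 22.1 * 20.1 / 60 = 7.4035 W/kg
Cost = power_per_kg / speed
Cost = 7.4035 / 3.11
Cost = 2.3805


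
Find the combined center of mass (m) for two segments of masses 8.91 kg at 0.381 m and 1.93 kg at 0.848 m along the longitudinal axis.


COM = (m1*x1 + m2*x2) / (m1 + m2)
COM = (8.91*0.381 + 1.93*0.848) / (8.91 + 1.93)
Numerator = 5.0313
Denominator = 10.8400
COM = 0.4641


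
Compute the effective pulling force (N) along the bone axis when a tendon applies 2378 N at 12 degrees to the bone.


F_eff = F_tendon * cos(theta)
theta = 12 deg = 0.2094 rad
cos(theta) = 0.9781
F_eff = 2378 * 0.9781
F_eff = 2326.0350


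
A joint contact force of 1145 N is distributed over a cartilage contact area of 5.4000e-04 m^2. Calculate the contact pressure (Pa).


P = F / A
P = 1145 / 5.4000e-04
P = 2.1204e+06


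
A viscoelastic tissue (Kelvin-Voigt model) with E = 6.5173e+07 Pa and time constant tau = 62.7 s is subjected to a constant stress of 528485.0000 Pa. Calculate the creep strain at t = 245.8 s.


epsilon(t) = (sigma/E) * (1 - exp(-t/tau))
sigma/E = 528485.0000 / 6.5173e+07 = 0.0081
exp(-t/tau) = exp(-245.8 / 62.7) = 0.0198
epsilon = 0.0081 * (1 - 0.0198)
epsilon = 0.0079


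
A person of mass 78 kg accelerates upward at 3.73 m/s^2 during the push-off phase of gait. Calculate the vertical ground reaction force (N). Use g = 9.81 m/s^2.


GRF = m * (g + a)
GRF = 78 * (9.81 + 3.73)
GRF = 78 * 13.5400
GRF = 1056.1200


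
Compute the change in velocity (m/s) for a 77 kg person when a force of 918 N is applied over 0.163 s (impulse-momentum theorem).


J = F * dt = 918 * 0.163 = 149.6340 N*s
delta_v = J / m
delta_v = 149.6340 / 77
delta_v = 1.9433


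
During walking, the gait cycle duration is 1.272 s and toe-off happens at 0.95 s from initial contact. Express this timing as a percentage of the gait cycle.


pct = (event_time / cycle_time) * 100
pct = (0.95 / 1.272) * 100
ratio = 0.7469
pct = 74.6855


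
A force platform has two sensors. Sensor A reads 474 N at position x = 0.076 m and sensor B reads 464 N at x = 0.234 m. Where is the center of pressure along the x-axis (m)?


COP_x = (F1*x1 + F2*x2) / (F1 + F2)
COP_x = (474*0.076 + 464*0.234) / (474 + 464)
Numerator = 144.6000
Denominator = 938
COP_x = 0.1542


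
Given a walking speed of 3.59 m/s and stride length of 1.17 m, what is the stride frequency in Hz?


f = v / stride_length
f = 3.59 / 1.17
f = 3.0684


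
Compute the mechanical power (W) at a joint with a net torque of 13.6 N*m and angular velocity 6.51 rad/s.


P = M * omega
P = 13.6 * 6.51
P = 88.5360


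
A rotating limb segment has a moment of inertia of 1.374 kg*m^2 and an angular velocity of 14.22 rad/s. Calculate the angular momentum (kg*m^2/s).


L = I * omega
L = 1.374 * 14.22
L = 19.5383


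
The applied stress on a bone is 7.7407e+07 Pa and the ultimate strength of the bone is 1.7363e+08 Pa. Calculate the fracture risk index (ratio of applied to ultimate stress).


FRI = applied / ultimate
FRI = 7.7407e+07 / 1.7363e+08
FRI = 0.4458


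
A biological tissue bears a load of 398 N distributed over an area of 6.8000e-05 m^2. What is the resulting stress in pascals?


stress = F / A
stress = 398 / 6.8000e-05
stress = 5.8529e+06


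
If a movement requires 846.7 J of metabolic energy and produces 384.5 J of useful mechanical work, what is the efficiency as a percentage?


eta = (W_mech / E_meta) * 100
eta = (384.5 / 846.7) * 100
ratio = 0.4541
eta = 45.4116


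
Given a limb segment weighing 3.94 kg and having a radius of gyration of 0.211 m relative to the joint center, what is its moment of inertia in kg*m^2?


I = m * k^2
I = 3.94 * 0.211^2
k^2 = 0.0445
I = 0.1754


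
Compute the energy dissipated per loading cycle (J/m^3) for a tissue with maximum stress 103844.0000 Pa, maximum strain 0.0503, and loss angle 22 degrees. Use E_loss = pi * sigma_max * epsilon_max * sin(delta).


E_loss = pi * sigma_max * epsilon_max * sin(delta)
delta = 22 deg = 0.3840 rad
sin(delta) = 0.3746
E_loss = pi * 103844.0000 * 0.0503 * 0.3746
E_loss = 6147.1624


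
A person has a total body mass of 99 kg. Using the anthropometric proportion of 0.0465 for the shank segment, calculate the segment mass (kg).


m_segment = body_mass * fraction
m_segment = 99 * 0.0465
m_segment = 4.6035


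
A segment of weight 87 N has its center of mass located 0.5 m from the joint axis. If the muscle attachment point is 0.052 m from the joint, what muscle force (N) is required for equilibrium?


F_muscle = W * d_load / d_muscle
F_muscle = 87 * 0.5 / 0.052
Numerator = 43.5000
F_muscle = 836.5385


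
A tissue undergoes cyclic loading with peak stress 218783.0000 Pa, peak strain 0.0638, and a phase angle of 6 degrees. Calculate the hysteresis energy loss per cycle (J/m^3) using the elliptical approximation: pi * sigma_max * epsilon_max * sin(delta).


E_loss = pi * sigma_max * epsilon_max * sin(delta)
delta = 6 deg = 0.1047 rad
sin(delta) = 0.1045
E_loss = pi * 218783.0000 * 0.0638 * 0.1045
E_loss = 4583.7264


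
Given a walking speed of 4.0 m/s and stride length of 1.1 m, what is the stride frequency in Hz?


f = v / stride_length
f = 4.0 / 1.1
f = 3.6364


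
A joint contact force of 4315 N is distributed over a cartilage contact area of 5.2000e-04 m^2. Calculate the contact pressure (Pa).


P = F / A
P = 4315 / 5.2000e-04
P = 8.2981e+06


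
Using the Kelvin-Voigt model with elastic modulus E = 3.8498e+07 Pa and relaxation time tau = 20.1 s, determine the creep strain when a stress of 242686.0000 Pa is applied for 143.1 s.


epsilon(t) = (sigma/E) * (1 - exp(-t/tau))
sigma/E = 242686.0000 / 3.8498e+07 = 0.0063
exp(-t/tau) = exp(-143.1 / 20.1) = 8.0925e-04
epsilon = 0.0063 * (1 - 8.0925e-04)
epsilon = 0.0063


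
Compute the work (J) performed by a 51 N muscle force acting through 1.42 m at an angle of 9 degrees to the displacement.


W = F * d * cos(theta)
theta = 9 deg = 0.1571 rad
cos(theta) = 0.9877
W = 51 * 1.42 * 0.9877
W = 71.5284


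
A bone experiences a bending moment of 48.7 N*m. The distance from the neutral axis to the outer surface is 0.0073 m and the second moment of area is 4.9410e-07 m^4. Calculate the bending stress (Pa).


sigma = M * c / I
sigma = 48.7 * 0.0073 / 4.9410e-07
M * c = 0.3555
sigma = 719510.2206


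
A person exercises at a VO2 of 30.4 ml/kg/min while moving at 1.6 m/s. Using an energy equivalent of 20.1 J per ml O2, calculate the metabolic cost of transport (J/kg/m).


Power per kg = VO2 * 20.1 / 60
Power per kg = 30.4 * 20.1 / 60 = 10.1840 W/kg
Cost = power_per_kg / speed
Cost = 10.1840 / 1.6
Cost = 6.3650


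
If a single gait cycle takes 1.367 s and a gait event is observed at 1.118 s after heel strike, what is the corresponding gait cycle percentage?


pct = (event_time / cycle_time) * 100
pct = (1.118 / 1.367) * 100
ratio = 0.8178
pct = 81.7849


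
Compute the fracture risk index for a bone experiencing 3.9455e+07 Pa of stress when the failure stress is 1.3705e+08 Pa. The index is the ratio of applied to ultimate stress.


FRI = applied / ultimate
FRI = 3.9455e+07 / 1.3705e+08
FRI = 0.2879


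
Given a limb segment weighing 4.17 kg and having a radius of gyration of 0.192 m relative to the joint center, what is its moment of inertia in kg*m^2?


I = m * k^2
I = 4.17 * 0.192^2
k^2 = 0.0369
I = 0.1537


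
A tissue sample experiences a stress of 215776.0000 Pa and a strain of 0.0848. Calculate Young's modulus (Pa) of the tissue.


E = stress / strain
E = 215776.0000 / 0.0848
E = 2.5445e+06


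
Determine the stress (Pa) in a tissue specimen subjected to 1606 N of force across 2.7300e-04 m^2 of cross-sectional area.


stress = F / A
stress = 1606 / 2.7300e-04
stress = 5.8828e+06


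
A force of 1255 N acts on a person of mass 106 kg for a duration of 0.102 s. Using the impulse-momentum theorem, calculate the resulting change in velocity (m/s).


J = F * dt = 1255 * 0.102 = 128.0100 N*s
delta_v = J / m
delta_v = 128.0100 / 106
delta_v = 1.2076


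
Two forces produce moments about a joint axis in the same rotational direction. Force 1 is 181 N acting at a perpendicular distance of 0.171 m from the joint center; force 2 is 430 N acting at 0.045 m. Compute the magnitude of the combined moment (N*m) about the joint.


M = F1 * d1 + F2 * d2
M = 181 * 0.171 + 430 * 0.045
M = 30.9510 + 19.3500
M = 50.3010


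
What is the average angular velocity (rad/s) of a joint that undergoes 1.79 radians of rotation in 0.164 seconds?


omega = delta_theta / delta_t
omega = 1.79 / 0.164
omega = 10.9146


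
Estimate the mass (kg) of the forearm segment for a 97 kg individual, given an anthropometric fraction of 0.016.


m_segment = body_mass * fraction
m_segment = 97 * 0.016
m_segment = 1.5520


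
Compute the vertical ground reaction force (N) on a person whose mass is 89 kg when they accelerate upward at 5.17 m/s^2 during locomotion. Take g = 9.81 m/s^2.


GRF = m * (g + a)
GRF = 89 * (9.81 + 5.17)
GRF = 89 * 14.9800
GRF = 1333.2200


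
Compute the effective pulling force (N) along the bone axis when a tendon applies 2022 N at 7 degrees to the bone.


F_eff = F_tendon * cos(theta)
theta = 7 deg = 0.1222 rad
cos(theta) = 0.9925
F_eff = 2022 * 0.9925
F_eff = 2006.9283


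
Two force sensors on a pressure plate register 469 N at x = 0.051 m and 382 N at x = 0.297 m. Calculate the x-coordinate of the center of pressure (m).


COP_x = (F1*x1 + F2*x2) / (F1 + F2)
COP_x = (469*0.051 + 382*0.297) / (469 + 382)
Numerator = 137.3730
Denominator = 851
COP_x = 0.1614


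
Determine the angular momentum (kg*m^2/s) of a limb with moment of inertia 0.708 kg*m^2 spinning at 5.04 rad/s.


L = I * omega
L = 0.708 * 5.04
L = 3.5683


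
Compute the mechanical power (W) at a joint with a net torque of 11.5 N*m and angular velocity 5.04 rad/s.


P = M * omega
P = 11.5 * 5.04
P = 57.9600


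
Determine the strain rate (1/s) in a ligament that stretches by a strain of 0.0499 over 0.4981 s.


strain_rate = delta_strain / delta_t
strain_rate = 0.0499 / 0.4981
strain_rate = 0.1002


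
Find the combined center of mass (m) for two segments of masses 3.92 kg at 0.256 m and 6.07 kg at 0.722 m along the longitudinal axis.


COM = (m1*x1 + m2*x2) / (m1 + m2)
COM = (3.92*0.256 + 6.07*0.722) / (3.92 + 6.07)
Numerator = 5.3861
Denominator = 9.9900
COM = 0.5391


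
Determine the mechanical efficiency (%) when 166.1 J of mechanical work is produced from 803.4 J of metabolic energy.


eta = (W_mech / E_meta) * 100
eta = (166.1 / 803.4) * 100
ratio = 0.2067
eta = 20.6746


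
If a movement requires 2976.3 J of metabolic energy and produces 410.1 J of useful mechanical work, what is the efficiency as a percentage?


eta = (W_mech / E_meta) * 100
eta = (410.1 / 2976.3) * 100
ratio = 0.1378
eta = 13.7789


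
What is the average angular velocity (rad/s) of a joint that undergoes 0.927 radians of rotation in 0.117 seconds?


omega = delta_theta / delta_t
omega = 0.927 / 0.117
omega = 7.9231


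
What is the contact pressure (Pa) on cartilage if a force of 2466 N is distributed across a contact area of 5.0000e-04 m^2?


P = F / A
P = 2466 / 5.0000e-04
P = 4.9320e+06


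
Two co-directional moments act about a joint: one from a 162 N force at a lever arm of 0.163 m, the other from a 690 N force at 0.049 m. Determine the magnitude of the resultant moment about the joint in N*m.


M = F1 * d1 + F2 * d2
M = 162 * 0.163 + 690 * 0.049
M = 26.4060 + 33.8100
M = 60.2160


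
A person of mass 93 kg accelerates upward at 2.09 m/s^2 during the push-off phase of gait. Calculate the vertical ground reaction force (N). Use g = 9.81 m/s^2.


GRF = m * (g + a)
GRF = 93 * (9.81 + 2.09)
GRF = 93 * 11.9000
GRF = 1106.7000


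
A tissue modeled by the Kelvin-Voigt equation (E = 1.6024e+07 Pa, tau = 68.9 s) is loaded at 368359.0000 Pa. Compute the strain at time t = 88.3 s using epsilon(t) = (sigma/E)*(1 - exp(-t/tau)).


epsilon(t) = (sigma/E) * (1 - exp(-t/tau))
sigma/E = 368359.0000 / 1.6024e+07 = 0.0230
exp(-t/tau) = exp(-88.3 / 68.9) = 0.2776
epsilon = 0.0230 * (1 - 0.2776)
epsilon = 0.0166


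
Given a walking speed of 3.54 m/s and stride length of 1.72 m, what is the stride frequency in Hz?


f = v / stride_length
f = 3.54 / 1.72
f = 2.0581


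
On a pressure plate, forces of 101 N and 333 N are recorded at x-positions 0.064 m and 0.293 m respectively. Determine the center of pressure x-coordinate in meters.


COP_x = (F1*x1 + F2*x2) / (F1 + F2)
COP_x = (101*0.064 + 333*0.293) / (101 + 333)
Numerator = 104.0330
Denominator = 434
COP_x = 0.2397


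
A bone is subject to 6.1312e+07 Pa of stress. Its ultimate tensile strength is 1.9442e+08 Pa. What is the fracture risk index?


FRI = applied / ultimate
FRI = 6.1312e+07 / 1.9442e+08
FRI = 0.3154


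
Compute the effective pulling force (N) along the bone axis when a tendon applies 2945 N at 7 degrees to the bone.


F_eff = F_tendon * cos(theta)
theta = 7 deg = 0.1222 rad
cos(theta) = 0.9925
F_eff = 2945 * 0.9925
F_eff = 2923.0484


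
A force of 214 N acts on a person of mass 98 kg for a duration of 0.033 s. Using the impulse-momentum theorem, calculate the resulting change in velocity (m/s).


J = F * dt = 214 * 0.033 = 7.0620 N*s
delta_v = J / m
delta_v = 7.0620 / 98
delta_v = 0.0721


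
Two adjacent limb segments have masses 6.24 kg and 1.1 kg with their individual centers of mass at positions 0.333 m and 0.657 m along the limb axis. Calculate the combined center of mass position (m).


COM = (m1*x1 + m2*x2) / (m1 + m2)
COM = (6.24*0.333 + 1.1*0.657) / (6.24 + 1.1)
Numerator = 2.8006
Denominator = 7.3400
COM = 0.3816


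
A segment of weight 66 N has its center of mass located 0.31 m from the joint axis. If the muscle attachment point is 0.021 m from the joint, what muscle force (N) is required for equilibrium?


F_muscle = W * d_load / d_muscle
F_muscle = 66 * 0.31 / 0.021
Numerator = 20.4600
F_muscle = 974.2857


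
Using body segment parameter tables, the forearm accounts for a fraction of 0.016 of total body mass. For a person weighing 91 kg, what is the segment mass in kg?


m_segment = body_mass * fraction
m_segment = 91 * 0.016
m_segment = 1.4560


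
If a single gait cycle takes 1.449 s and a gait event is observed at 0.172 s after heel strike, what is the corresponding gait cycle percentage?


pct = (event_time / cycle_time) * 100
pct = (0.172 / 1.449) * 100
ratio = 0.1187
pct = 11.8703
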